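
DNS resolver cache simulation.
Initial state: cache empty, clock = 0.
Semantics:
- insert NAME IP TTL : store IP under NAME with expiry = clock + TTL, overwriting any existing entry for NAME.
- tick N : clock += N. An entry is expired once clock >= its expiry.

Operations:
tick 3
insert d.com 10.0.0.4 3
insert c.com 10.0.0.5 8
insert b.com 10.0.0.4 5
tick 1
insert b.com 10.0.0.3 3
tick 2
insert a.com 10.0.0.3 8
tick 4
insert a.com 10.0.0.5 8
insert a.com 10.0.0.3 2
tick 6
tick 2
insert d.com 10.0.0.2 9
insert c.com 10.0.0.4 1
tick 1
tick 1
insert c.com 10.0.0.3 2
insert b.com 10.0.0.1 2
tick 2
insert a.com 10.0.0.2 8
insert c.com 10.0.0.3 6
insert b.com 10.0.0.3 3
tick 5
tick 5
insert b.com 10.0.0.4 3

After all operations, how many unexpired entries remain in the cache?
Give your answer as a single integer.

Answer: 1

Derivation:
Op 1: tick 3 -> clock=3.
Op 2: insert d.com -> 10.0.0.4 (expiry=3+3=6). clock=3
Op 3: insert c.com -> 10.0.0.5 (expiry=3+8=11). clock=3
Op 4: insert b.com -> 10.0.0.4 (expiry=3+5=8). clock=3
Op 5: tick 1 -> clock=4.
Op 6: insert b.com -> 10.0.0.3 (expiry=4+3=7). clock=4
Op 7: tick 2 -> clock=6. purged={d.com}
Op 8: insert a.com -> 10.0.0.3 (expiry=6+8=14). clock=6
Op 9: tick 4 -> clock=10. purged={b.com}
Op 10: insert a.com -> 10.0.0.5 (expiry=10+8=18). clock=10
Op 11: insert a.com -> 10.0.0.3 (expiry=10+2=12). clock=10
Op 12: tick 6 -> clock=16. purged={a.com,c.com}
Op 13: tick 2 -> clock=18.
Op 14: insert d.com -> 10.0.0.2 (expiry=18+9=27). clock=18
Op 15: insert c.com -> 10.0.0.4 (expiry=18+1=19). clock=18
Op 16: tick 1 -> clock=19. purged={c.com}
Op 17: tick 1 -> clock=20.
Op 18: insert c.com -> 10.0.0.3 (expiry=20+2=22). clock=20
Op 19: insert b.com -> 10.0.0.1 (expiry=20+2=22). clock=20
Op 20: tick 2 -> clock=22. purged={b.com,c.com}
Op 21: insert a.com -> 10.0.0.2 (expiry=22+8=30). clock=22
Op 22: insert c.com -> 10.0.0.3 (expiry=22+6=28). clock=22
Op 23: insert b.com -> 10.0.0.3 (expiry=22+3=25). clock=22
Op 24: tick 5 -> clock=27. purged={b.com,d.com}
Op 25: tick 5 -> clock=32. purged={a.com,c.com}
Op 26: insert b.com -> 10.0.0.4 (expiry=32+3=35). clock=32
Final cache (unexpired): {b.com} -> size=1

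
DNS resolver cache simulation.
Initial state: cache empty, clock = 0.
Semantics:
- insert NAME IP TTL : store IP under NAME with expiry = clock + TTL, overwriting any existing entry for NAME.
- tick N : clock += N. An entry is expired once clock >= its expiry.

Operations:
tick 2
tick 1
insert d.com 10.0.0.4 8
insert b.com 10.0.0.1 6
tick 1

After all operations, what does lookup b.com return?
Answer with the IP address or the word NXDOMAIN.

Op 1: tick 2 -> clock=2.
Op 2: tick 1 -> clock=3.
Op 3: insert d.com -> 10.0.0.4 (expiry=3+8=11). clock=3
Op 4: insert b.com -> 10.0.0.1 (expiry=3+6=9). clock=3
Op 5: tick 1 -> clock=4.
lookup b.com: present, ip=10.0.0.1 expiry=9 > clock=4

Answer: 10.0.0.1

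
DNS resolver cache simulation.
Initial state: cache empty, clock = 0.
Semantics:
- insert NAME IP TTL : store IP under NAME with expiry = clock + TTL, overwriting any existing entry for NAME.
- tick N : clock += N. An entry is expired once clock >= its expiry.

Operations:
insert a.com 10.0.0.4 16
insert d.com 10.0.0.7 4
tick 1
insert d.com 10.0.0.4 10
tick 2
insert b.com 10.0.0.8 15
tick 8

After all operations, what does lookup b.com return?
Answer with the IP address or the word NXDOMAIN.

Op 1: insert a.com -> 10.0.0.4 (expiry=0+16=16). clock=0
Op 2: insert d.com -> 10.0.0.7 (expiry=0+4=4). clock=0
Op 3: tick 1 -> clock=1.
Op 4: insert d.com -> 10.0.0.4 (expiry=1+10=11). clock=1
Op 5: tick 2 -> clock=3.
Op 6: insert b.com -> 10.0.0.8 (expiry=3+15=18). clock=3
Op 7: tick 8 -> clock=11. purged={d.com}
lookup b.com: present, ip=10.0.0.8 expiry=18 > clock=11

Answer: 10.0.0.8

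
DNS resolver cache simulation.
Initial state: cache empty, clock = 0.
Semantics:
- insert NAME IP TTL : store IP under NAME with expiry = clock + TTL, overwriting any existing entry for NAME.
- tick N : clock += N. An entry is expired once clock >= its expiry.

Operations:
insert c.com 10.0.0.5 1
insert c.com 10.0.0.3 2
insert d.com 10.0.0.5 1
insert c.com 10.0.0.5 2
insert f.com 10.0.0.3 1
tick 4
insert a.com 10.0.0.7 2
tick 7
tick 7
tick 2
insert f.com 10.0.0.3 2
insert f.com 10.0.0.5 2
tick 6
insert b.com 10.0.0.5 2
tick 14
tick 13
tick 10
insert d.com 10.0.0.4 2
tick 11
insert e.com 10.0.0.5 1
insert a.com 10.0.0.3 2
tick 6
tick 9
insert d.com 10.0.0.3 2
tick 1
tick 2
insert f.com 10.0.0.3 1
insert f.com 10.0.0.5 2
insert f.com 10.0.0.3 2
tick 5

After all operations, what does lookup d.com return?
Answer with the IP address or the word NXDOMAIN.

Op 1: insert c.com -> 10.0.0.5 (expiry=0+1=1). clock=0
Op 2: insert c.com -> 10.0.0.3 (expiry=0+2=2). clock=0
Op 3: insert d.com -> 10.0.0.5 (expiry=0+1=1). clock=0
Op 4: insert c.com -> 10.0.0.5 (expiry=0+2=2). clock=0
Op 5: insert f.com -> 10.0.0.3 (expiry=0+1=1). clock=0
Op 6: tick 4 -> clock=4. purged={c.com,d.com,f.com}
Op 7: insert a.com -> 10.0.0.7 (expiry=4+2=6). clock=4
Op 8: tick 7 -> clock=11. purged={a.com}
Op 9: tick 7 -> clock=18.
Op 10: tick 2 -> clock=20.
Op 11: insert f.com -> 10.0.0.3 (expiry=20+2=22). clock=20
Op 12: insert f.com -> 10.0.0.5 (expiry=20+2=22). clock=20
Op 13: tick 6 -> clock=26. purged={f.com}
Op 14: insert b.com -> 10.0.0.5 (expiry=26+2=28). clock=26
Op 15: tick 14 -> clock=40. purged={b.com}
Op 16: tick 13 -> clock=53.
Op 17: tick 10 -> clock=63.
Op 18: insert d.com -> 10.0.0.4 (expiry=63+2=65). clock=63
Op 19: tick 11 -> clock=74. purged={d.com}
Op 20: insert e.com -> 10.0.0.5 (expiry=74+1=75). clock=74
Op 21: insert a.com -> 10.0.0.3 (expiry=74+2=76). clock=74
Op 22: tick 6 -> clock=80. purged={a.com,e.com}
Op 23: tick 9 -> clock=89.
Op 24: insert d.com -> 10.0.0.3 (expiry=89+2=91). clock=89
Op 25: tick 1 -> clock=90.
Op 26: tick 2 -> clock=92. purged={d.com}
Op 27: insert f.com -> 10.0.0.3 (expiry=92+1=93). clock=92
Op 28: insert f.com -> 10.0.0.5 (expiry=92+2=94). clock=92
Op 29: insert f.com -> 10.0.0.3 (expiry=92+2=94). clock=92
Op 30: tick 5 -> clock=97. purged={f.com}
lookup d.com: not in cache (expired or never inserted)

Answer: NXDOMAIN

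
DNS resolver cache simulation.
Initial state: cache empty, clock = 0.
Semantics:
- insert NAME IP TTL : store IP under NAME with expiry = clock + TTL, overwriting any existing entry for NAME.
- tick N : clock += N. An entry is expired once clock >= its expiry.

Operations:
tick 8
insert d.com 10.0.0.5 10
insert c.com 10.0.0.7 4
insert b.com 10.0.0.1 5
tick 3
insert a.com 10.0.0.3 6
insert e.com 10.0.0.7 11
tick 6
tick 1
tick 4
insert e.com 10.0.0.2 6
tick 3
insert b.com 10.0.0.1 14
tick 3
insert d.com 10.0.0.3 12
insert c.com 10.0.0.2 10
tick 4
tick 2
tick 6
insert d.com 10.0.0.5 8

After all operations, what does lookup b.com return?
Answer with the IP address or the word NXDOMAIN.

Op 1: tick 8 -> clock=8.
Op 2: insert d.com -> 10.0.0.5 (expiry=8+10=18). clock=8
Op 3: insert c.com -> 10.0.0.7 (expiry=8+4=12). clock=8
Op 4: insert b.com -> 10.0.0.1 (expiry=8+5=13). clock=8
Op 5: tick 3 -> clock=11.
Op 6: insert a.com -> 10.0.0.3 (expiry=11+6=17). clock=11
Op 7: insert e.com -> 10.0.0.7 (expiry=11+11=22). clock=11
Op 8: tick 6 -> clock=17. purged={a.com,b.com,c.com}
Op 9: tick 1 -> clock=18. purged={d.com}
Op 10: tick 4 -> clock=22. purged={e.com}
Op 11: insert e.com -> 10.0.0.2 (expiry=22+6=28). clock=22
Op 12: tick 3 -> clock=25.
Op 13: insert b.com -> 10.0.0.1 (expiry=25+14=39). clock=25
Op 14: tick 3 -> clock=28. purged={e.com}
Op 15: insert d.com -> 10.0.0.3 (expiry=28+12=40). clock=28
Op 16: insert c.com -> 10.0.0.2 (expiry=28+10=38). clock=28
Op 17: tick 4 -> clock=32.
Op 18: tick 2 -> clock=34.
Op 19: tick 6 -> clock=40. purged={b.com,c.com,d.com}
Op 20: insert d.com -> 10.0.0.5 (expiry=40+8=48). clock=40
lookup b.com: not in cache (expired or never inserted)

Answer: NXDOMAIN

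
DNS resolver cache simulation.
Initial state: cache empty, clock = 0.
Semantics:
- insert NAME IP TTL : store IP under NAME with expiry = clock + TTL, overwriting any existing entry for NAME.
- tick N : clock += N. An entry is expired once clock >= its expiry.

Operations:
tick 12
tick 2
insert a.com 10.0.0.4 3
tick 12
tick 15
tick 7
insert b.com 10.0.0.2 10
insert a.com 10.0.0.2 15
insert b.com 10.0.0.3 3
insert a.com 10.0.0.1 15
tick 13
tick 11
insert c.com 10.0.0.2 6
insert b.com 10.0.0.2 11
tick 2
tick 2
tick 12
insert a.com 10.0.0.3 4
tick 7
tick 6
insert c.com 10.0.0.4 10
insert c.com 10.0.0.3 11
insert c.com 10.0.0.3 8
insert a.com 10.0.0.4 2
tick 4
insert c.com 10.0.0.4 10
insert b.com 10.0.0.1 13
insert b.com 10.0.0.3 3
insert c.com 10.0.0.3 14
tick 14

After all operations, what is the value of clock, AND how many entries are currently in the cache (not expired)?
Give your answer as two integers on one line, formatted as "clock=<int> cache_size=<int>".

Op 1: tick 12 -> clock=12.
Op 2: tick 2 -> clock=14.
Op 3: insert a.com -> 10.0.0.4 (expiry=14+3=17). clock=14
Op 4: tick 12 -> clock=26. purged={a.com}
Op 5: tick 15 -> clock=41.
Op 6: tick 7 -> clock=48.
Op 7: insert b.com -> 10.0.0.2 (expiry=48+10=58). clock=48
Op 8: insert a.com -> 10.0.0.2 (expiry=48+15=63). clock=48
Op 9: insert b.com -> 10.0.0.3 (expiry=48+3=51). clock=48
Op 10: insert a.com -> 10.0.0.1 (expiry=48+15=63). clock=48
Op 11: tick 13 -> clock=61. purged={b.com}
Op 12: tick 11 -> clock=72. purged={a.com}
Op 13: insert c.com -> 10.0.0.2 (expiry=72+6=78). clock=72
Op 14: insert b.com -> 10.0.0.2 (expiry=72+11=83). clock=72
Op 15: tick 2 -> clock=74.
Op 16: tick 2 -> clock=76.
Op 17: tick 12 -> clock=88. purged={b.com,c.com}
Op 18: insert a.com -> 10.0.0.3 (expiry=88+4=92). clock=88
Op 19: tick 7 -> clock=95. purged={a.com}
Op 20: tick 6 -> clock=101.
Op 21: insert c.com -> 10.0.0.4 (expiry=101+10=111). clock=101
Op 22: insert c.com -> 10.0.0.3 (expiry=101+11=112). clock=101
Op 23: insert c.com -> 10.0.0.3 (expiry=101+8=109). clock=101
Op 24: insert a.com -> 10.0.0.4 (expiry=101+2=103). clock=101
Op 25: tick 4 -> clock=105. purged={a.com}
Op 26: insert c.com -> 10.0.0.4 (expiry=105+10=115). clock=105
Op 27: insert b.com -> 10.0.0.1 (expiry=105+13=118). clock=105
Op 28: insert b.com -> 10.0.0.3 (expiry=105+3=108). clock=105
Op 29: insert c.com -> 10.0.0.3 (expiry=105+14=119). clock=105
Op 30: tick 14 -> clock=119. purged={b.com,c.com}
Final clock = 119
Final cache (unexpired): {} -> size=0

Answer: clock=119 cache_size=0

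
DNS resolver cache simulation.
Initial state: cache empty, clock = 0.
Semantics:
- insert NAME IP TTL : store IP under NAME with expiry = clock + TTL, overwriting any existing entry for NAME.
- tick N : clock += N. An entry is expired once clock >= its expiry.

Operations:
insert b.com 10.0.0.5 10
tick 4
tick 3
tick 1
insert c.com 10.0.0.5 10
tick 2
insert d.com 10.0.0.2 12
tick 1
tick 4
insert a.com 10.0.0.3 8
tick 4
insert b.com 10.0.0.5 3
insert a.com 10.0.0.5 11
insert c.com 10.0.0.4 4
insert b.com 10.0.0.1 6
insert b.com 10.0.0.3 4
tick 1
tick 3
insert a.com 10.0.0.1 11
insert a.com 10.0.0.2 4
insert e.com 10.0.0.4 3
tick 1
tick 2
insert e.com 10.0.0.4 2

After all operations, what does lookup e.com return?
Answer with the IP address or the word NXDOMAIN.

Op 1: insert b.com -> 10.0.0.5 (expiry=0+10=10). clock=0
Op 2: tick 4 -> clock=4.
Op 3: tick 3 -> clock=7.
Op 4: tick 1 -> clock=8.
Op 5: insert c.com -> 10.0.0.5 (expiry=8+10=18). clock=8
Op 6: tick 2 -> clock=10. purged={b.com}
Op 7: insert d.com -> 10.0.0.2 (expiry=10+12=22). clock=10
Op 8: tick 1 -> clock=11.
Op 9: tick 4 -> clock=15.
Op 10: insert a.com -> 10.0.0.3 (expiry=15+8=23). clock=15
Op 11: tick 4 -> clock=19. purged={c.com}
Op 12: insert b.com -> 10.0.0.5 (expiry=19+3=22). clock=19
Op 13: insert a.com -> 10.0.0.5 (expiry=19+11=30). clock=19
Op 14: insert c.com -> 10.0.0.4 (expiry=19+4=23). clock=19
Op 15: insert b.com -> 10.0.0.1 (expiry=19+6=25). clock=19
Op 16: insert b.com -> 10.0.0.3 (expiry=19+4=23). clock=19
Op 17: tick 1 -> clock=20.
Op 18: tick 3 -> clock=23. purged={b.com,c.com,d.com}
Op 19: insert a.com -> 10.0.0.1 (expiry=23+11=34). clock=23
Op 20: insert a.com -> 10.0.0.2 (expiry=23+4=27). clock=23
Op 21: insert e.com -> 10.0.0.4 (expiry=23+3=26). clock=23
Op 22: tick 1 -> clock=24.
Op 23: tick 2 -> clock=26. purged={e.com}
Op 24: insert e.com -> 10.0.0.4 (expiry=26+2=28). clock=26
lookup e.com: present, ip=10.0.0.4 expiry=28 > clock=26

Answer: 10.0.0.4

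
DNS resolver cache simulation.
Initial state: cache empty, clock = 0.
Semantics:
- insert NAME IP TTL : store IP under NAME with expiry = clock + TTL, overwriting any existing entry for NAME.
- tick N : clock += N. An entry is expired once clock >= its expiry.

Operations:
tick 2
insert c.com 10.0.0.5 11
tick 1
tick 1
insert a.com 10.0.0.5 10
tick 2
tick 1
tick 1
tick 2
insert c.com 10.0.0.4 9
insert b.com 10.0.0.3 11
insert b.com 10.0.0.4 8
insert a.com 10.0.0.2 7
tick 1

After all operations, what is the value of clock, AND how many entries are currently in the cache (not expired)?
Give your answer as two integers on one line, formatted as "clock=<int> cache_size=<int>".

Op 1: tick 2 -> clock=2.
Op 2: insert c.com -> 10.0.0.5 (expiry=2+11=13). clock=2
Op 3: tick 1 -> clock=3.
Op 4: tick 1 -> clock=4.
Op 5: insert a.com -> 10.0.0.5 (expiry=4+10=14). clock=4
Op 6: tick 2 -> clock=6.
Op 7: tick 1 -> clock=7.
Op 8: tick 1 -> clock=8.
Op 9: tick 2 -> clock=10.
Op 10: insert c.com -> 10.0.0.4 (expiry=10+9=19). clock=10
Op 11: insert b.com -> 10.0.0.3 (expiry=10+11=21). clock=10
Op 12: insert b.com -> 10.0.0.4 (expiry=10+8=18). clock=10
Op 13: insert a.com -> 10.0.0.2 (expiry=10+7=17). clock=10
Op 14: tick 1 -> clock=11.
Final clock = 11
Final cache (unexpired): {a.com,b.com,c.com} -> size=3

Answer: clock=11 cache_size=3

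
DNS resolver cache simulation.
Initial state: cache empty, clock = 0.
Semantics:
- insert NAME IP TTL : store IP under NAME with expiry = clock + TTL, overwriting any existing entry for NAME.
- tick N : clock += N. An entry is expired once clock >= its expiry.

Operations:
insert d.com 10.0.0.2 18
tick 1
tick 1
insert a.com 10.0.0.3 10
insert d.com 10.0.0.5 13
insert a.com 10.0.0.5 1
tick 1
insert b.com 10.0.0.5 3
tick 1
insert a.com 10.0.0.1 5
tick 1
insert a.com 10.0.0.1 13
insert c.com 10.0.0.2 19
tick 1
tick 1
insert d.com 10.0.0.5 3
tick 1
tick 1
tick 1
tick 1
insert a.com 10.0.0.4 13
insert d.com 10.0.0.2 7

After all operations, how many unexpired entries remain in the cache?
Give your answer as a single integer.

Op 1: insert d.com -> 10.0.0.2 (expiry=0+18=18). clock=0
Op 2: tick 1 -> clock=1.
Op 3: tick 1 -> clock=2.
Op 4: insert a.com -> 10.0.0.3 (expiry=2+10=12). clock=2
Op 5: insert d.com -> 10.0.0.5 (expiry=2+13=15). clock=2
Op 6: insert a.com -> 10.0.0.5 (expiry=2+1=3). clock=2
Op 7: tick 1 -> clock=3. purged={a.com}
Op 8: insert b.com -> 10.0.0.5 (expiry=3+3=6). clock=3
Op 9: tick 1 -> clock=4.
Op 10: insert a.com -> 10.0.0.1 (expiry=4+5=9). clock=4
Op 11: tick 1 -> clock=5.
Op 12: insert a.com -> 10.0.0.1 (expiry=5+13=18). clock=5
Op 13: insert c.com -> 10.0.0.2 (expiry=5+19=24). clock=5
Op 14: tick 1 -> clock=6. purged={b.com}
Op 15: tick 1 -> clock=7.
Op 16: insert d.com -> 10.0.0.5 (expiry=7+3=10). clock=7
Op 17: tick 1 -> clock=8.
Op 18: tick 1 -> clock=9.
Op 19: tick 1 -> clock=10. purged={d.com}
Op 20: tick 1 -> clock=11.
Op 21: insert a.com -> 10.0.0.4 (expiry=11+13=24). clock=11
Op 22: insert d.com -> 10.0.0.2 (expiry=11+7=18). clock=11
Final cache (unexpired): {a.com,c.com,d.com} -> size=3

Answer: 3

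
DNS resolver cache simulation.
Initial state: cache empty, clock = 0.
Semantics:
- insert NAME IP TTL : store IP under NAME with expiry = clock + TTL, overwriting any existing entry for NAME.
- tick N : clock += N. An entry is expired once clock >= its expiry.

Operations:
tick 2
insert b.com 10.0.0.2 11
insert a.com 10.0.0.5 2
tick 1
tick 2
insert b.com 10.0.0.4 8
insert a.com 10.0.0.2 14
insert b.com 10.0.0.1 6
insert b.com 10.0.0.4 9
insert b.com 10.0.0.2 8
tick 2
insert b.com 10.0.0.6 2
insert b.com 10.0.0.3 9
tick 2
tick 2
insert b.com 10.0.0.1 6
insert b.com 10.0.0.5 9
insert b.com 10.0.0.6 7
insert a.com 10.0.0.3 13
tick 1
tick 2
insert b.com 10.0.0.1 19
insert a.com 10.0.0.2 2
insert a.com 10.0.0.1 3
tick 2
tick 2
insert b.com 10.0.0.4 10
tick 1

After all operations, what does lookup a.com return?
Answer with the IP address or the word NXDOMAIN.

Op 1: tick 2 -> clock=2.
Op 2: insert b.com -> 10.0.0.2 (expiry=2+11=13). clock=2
Op 3: insert a.com -> 10.0.0.5 (expiry=2+2=4). clock=2
Op 4: tick 1 -> clock=3.
Op 5: tick 2 -> clock=5. purged={a.com}
Op 6: insert b.com -> 10.0.0.4 (expiry=5+8=13). clock=5
Op 7: insert a.com -> 10.0.0.2 (expiry=5+14=19). clock=5
Op 8: insert b.com -> 10.0.0.1 (expiry=5+6=11). clock=5
Op 9: insert b.com -> 10.0.0.4 (expiry=5+9=14). clock=5
Op 10: insert b.com -> 10.0.0.2 (expiry=5+8=13). clock=5
Op 11: tick 2 -> clock=7.
Op 12: insert b.com -> 10.0.0.6 (expiry=7+2=9). clock=7
Op 13: insert b.com -> 10.0.0.3 (expiry=7+9=16). clock=7
Op 14: tick 2 -> clock=9.
Op 15: tick 2 -> clock=11.
Op 16: insert b.com -> 10.0.0.1 (expiry=11+6=17). clock=11
Op 17: insert b.com -> 10.0.0.5 (expiry=11+9=20). clock=11
Op 18: insert b.com -> 10.0.0.6 (expiry=11+7=18). clock=11
Op 19: insert a.com -> 10.0.0.3 (expiry=11+13=24). clock=11
Op 20: tick 1 -> clock=12.
Op 21: tick 2 -> clock=14.
Op 22: insert b.com -> 10.0.0.1 (expiry=14+19=33). clock=14
Op 23: insert a.com -> 10.0.0.2 (expiry=14+2=16). clock=14
Op 24: insert a.com -> 10.0.0.1 (expiry=14+3=17). clock=14
Op 25: tick 2 -> clock=16.
Op 26: tick 2 -> clock=18. purged={a.com}
Op 27: insert b.com -> 10.0.0.4 (expiry=18+10=28). clock=18
Op 28: tick 1 -> clock=19.
lookup a.com: not in cache (expired or never inserted)

Answer: NXDOMAIN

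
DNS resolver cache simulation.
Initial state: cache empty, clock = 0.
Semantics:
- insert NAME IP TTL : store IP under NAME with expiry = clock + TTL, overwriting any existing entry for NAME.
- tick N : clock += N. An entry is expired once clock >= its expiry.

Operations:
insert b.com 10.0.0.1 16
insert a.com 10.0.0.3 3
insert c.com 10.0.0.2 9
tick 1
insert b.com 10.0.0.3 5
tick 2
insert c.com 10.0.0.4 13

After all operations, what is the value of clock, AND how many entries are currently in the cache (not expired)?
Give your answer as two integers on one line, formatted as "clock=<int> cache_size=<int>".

Answer: clock=3 cache_size=2

Derivation:
Op 1: insert b.com -> 10.0.0.1 (expiry=0+16=16). clock=0
Op 2: insert a.com -> 10.0.0.3 (expiry=0+3=3). clock=0
Op 3: insert c.com -> 10.0.0.2 (expiry=0+9=9). clock=0
Op 4: tick 1 -> clock=1.
Op 5: insert b.com -> 10.0.0.3 (expiry=1+5=6). clock=1
Op 6: tick 2 -> clock=3. purged={a.com}
Op 7: insert c.com -> 10.0.0.4 (expiry=3+13=16). clock=3
Final clock = 3
Final cache (unexpired): {b.com,c.com} -> size=2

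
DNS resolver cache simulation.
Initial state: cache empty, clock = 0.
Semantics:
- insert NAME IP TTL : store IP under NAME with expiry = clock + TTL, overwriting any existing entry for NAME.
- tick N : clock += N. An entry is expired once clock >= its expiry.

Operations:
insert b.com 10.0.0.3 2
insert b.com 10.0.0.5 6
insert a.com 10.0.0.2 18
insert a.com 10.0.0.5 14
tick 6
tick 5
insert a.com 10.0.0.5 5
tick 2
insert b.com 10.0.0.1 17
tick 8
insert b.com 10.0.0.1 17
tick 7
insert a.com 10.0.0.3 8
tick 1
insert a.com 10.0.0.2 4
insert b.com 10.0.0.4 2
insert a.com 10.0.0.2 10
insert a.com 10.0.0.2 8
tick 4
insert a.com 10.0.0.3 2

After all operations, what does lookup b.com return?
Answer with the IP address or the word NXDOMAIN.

Answer: NXDOMAIN

Derivation:
Op 1: insert b.com -> 10.0.0.3 (expiry=0+2=2). clock=0
Op 2: insert b.com -> 10.0.0.5 (expiry=0+6=6). clock=0
Op 3: insert a.com -> 10.0.0.2 (expiry=0+18=18). clock=0
Op 4: insert a.com -> 10.0.0.5 (expiry=0+14=14). clock=0
Op 5: tick 6 -> clock=6. purged={b.com}
Op 6: tick 5 -> clock=11.
Op 7: insert a.com -> 10.0.0.5 (expiry=11+5=16). clock=11
Op 8: tick 2 -> clock=13.
Op 9: insert b.com -> 10.0.0.1 (expiry=13+17=30). clock=13
Op 10: tick 8 -> clock=21. purged={a.com}
Op 11: insert b.com -> 10.0.0.1 (expiry=21+17=38). clock=21
Op 12: tick 7 -> clock=28.
Op 13: insert a.com -> 10.0.0.3 (expiry=28+8=36). clock=28
Op 14: tick 1 -> clock=29.
Op 15: insert a.com -> 10.0.0.2 (expiry=29+4=33). clock=29
Op 16: insert b.com -> 10.0.0.4 (expiry=29+2=31). clock=29
Op 17: insert a.com -> 10.0.0.2 (expiry=29+10=39). clock=29
Op 18: insert a.com -> 10.0.0.2 (expiry=29+8=37). clock=29
Op 19: tick 4 -> clock=33. purged={b.com}
Op 20: insert a.com -> 10.0.0.3 (expiry=33+2=35). clock=33
lookup b.com: not in cache (expired or never inserted)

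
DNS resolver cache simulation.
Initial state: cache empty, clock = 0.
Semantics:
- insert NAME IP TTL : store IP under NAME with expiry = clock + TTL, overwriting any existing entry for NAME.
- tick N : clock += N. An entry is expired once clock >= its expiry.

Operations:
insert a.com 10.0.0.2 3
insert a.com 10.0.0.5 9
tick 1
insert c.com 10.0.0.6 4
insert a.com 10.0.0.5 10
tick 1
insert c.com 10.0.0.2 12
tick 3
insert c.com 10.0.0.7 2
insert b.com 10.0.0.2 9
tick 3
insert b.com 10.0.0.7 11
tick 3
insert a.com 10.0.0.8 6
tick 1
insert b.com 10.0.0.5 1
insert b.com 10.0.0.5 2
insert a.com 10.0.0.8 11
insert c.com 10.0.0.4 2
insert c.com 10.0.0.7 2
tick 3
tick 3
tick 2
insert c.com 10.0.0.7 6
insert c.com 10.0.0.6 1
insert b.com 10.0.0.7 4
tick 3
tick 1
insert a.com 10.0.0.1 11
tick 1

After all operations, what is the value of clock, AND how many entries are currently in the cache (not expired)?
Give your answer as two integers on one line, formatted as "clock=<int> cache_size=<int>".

Op 1: insert a.com -> 10.0.0.2 (expiry=0+3=3). clock=0
Op 2: insert a.com -> 10.0.0.5 (expiry=0+9=9). clock=0
Op 3: tick 1 -> clock=1.
Op 4: insert c.com -> 10.0.0.6 (expiry=1+4=5). clock=1
Op 5: insert a.com -> 10.0.0.5 (expiry=1+10=11). clock=1
Op 6: tick 1 -> clock=2.
Op 7: insert c.com -> 10.0.0.2 (expiry=2+12=14). clock=2
Op 8: tick 3 -> clock=5.
Op 9: insert c.com -> 10.0.0.7 (expiry=5+2=7). clock=5
Op 10: insert b.com -> 10.0.0.2 (expiry=5+9=14). clock=5
Op 11: tick 3 -> clock=8. purged={c.com}
Op 12: insert b.com -> 10.0.0.7 (expiry=8+11=19). clock=8
Op 13: tick 3 -> clock=11. purged={a.com}
Op 14: insert a.com -> 10.0.0.8 (expiry=11+6=17). clock=11
Op 15: tick 1 -> clock=12.
Op 16: insert b.com -> 10.0.0.5 (expiry=12+1=13). clock=12
Op 17: insert b.com -> 10.0.0.5 (expiry=12+2=14). clock=12
Op 18: insert a.com -> 10.0.0.8 (expiry=12+11=23). clock=12
Op 19: insert c.com -> 10.0.0.4 (expiry=12+2=14). clock=12
Op 20: insert c.com -> 10.0.0.7 (expiry=12+2=14). clock=12
Op 21: tick 3 -> clock=15. purged={b.com,c.com}
Op 22: tick 3 -> clock=18.
Op 23: tick 2 -> clock=20.
Op 24: insert c.com -> 10.0.0.7 (expiry=20+6=26). clock=20
Op 25: insert c.com -> 10.0.0.6 (expiry=20+1=21). clock=20
Op 26: insert b.com -> 10.0.0.7 (expiry=20+4=24). clock=20
Op 27: tick 3 -> clock=23. purged={a.com,c.com}
Op 28: tick 1 -> clock=24. purged={b.com}
Op 29: insert a.com -> 10.0.0.1 (expiry=24+11=35). clock=24
Op 30: tick 1 -> clock=25.
Final clock = 25
Final cache (unexpired): {a.com} -> size=1

Answer: clock=25 cache_size=1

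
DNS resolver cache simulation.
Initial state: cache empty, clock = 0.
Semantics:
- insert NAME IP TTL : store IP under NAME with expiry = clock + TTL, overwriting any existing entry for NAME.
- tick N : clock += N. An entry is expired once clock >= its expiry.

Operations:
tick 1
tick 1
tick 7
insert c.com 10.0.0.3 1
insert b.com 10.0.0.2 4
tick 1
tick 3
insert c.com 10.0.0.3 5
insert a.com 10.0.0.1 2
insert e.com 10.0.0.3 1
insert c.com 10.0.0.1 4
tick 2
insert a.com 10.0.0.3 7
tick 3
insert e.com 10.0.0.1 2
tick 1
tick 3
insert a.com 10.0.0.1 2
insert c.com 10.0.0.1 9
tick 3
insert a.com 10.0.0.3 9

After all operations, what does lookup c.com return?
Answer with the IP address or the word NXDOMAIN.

Answer: 10.0.0.1

Derivation:
Op 1: tick 1 -> clock=1.
Op 2: tick 1 -> clock=2.
Op 3: tick 7 -> clock=9.
Op 4: insert c.com -> 10.0.0.3 (expiry=9+1=10). clock=9
Op 5: insert b.com -> 10.0.0.2 (expiry=9+4=13). clock=9
Op 6: tick 1 -> clock=10. purged={c.com}
Op 7: tick 3 -> clock=13. purged={b.com}
Op 8: insert c.com -> 10.0.0.3 (expiry=13+5=18). clock=13
Op 9: insert a.com -> 10.0.0.1 (expiry=13+2=15). clock=13
Op 10: insert e.com -> 10.0.0.3 (expiry=13+1=14). clock=13
Op 11: insert c.com -> 10.0.0.1 (expiry=13+4=17). clock=13
Op 12: tick 2 -> clock=15. purged={a.com,e.com}
Op 13: insert a.com -> 10.0.0.3 (expiry=15+7=22). clock=15
Op 14: tick 3 -> clock=18. purged={c.com}
Op 15: insert e.com -> 10.0.0.1 (expiry=18+2=20). clock=18
Op 16: tick 1 -> clock=19.
Op 17: tick 3 -> clock=22. purged={a.com,e.com}
Op 18: insert a.com -> 10.0.0.1 (expiry=22+2=24). clock=22
Op 19: insert c.com -> 10.0.0.1 (expiry=22+9=31). clock=22
Op 20: tick 3 -> clock=25. purged={a.com}
Op 21: insert a.com -> 10.0.0.3 (expiry=25+9=34). clock=25
lookup c.com: present, ip=10.0.0.1 expiry=31 > clock=25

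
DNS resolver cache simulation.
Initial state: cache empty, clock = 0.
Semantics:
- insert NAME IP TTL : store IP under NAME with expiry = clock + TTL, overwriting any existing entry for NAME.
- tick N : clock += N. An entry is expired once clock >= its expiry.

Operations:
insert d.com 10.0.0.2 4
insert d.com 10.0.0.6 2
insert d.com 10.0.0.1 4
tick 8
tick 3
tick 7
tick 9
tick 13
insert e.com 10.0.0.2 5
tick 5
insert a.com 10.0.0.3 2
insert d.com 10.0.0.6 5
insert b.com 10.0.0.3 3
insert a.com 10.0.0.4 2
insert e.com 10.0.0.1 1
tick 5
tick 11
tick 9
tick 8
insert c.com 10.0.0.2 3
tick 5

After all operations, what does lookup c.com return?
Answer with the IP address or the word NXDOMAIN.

Op 1: insert d.com -> 10.0.0.2 (expiry=0+4=4). clock=0
Op 2: insert d.com -> 10.0.0.6 (expiry=0+2=2). clock=0
Op 3: insert d.com -> 10.0.0.1 (expiry=0+4=4). clock=0
Op 4: tick 8 -> clock=8. purged={d.com}
Op 5: tick 3 -> clock=11.
Op 6: tick 7 -> clock=18.
Op 7: tick 9 -> clock=27.
Op 8: tick 13 -> clock=40.
Op 9: insert e.com -> 10.0.0.2 (expiry=40+5=45). clock=40
Op 10: tick 5 -> clock=45. purged={e.com}
Op 11: insert a.com -> 10.0.0.3 (expiry=45+2=47). clock=45
Op 12: insert d.com -> 10.0.0.6 (expiry=45+5=50). clock=45
Op 13: insert b.com -> 10.0.0.3 (expiry=45+3=48). clock=45
Op 14: insert a.com -> 10.0.0.4 (expiry=45+2=47). clock=45
Op 15: insert e.com -> 10.0.0.1 (expiry=45+1=46). clock=45
Op 16: tick 5 -> clock=50. purged={a.com,b.com,d.com,e.com}
Op 17: tick 11 -> clock=61.
Op 18: tick 9 -> clock=70.
Op 19: tick 8 -> clock=78.
Op 20: insert c.com -> 10.0.0.2 (expiry=78+3=81). clock=78
Op 21: tick 5 -> clock=83. purged={c.com}
lookup c.com: not in cache (expired or never inserted)

Answer: NXDOMAIN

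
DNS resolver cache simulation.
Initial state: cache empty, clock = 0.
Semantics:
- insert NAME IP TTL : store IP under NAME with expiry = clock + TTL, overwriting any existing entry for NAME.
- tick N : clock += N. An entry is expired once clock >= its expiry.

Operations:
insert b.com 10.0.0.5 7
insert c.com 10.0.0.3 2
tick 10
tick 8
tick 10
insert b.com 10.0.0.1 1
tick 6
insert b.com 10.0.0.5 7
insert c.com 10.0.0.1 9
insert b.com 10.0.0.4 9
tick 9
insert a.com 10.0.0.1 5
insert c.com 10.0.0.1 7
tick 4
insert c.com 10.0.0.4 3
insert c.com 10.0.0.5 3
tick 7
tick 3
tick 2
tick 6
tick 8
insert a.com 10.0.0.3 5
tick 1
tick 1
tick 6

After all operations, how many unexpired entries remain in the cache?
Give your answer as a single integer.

Answer: 0

Derivation:
Op 1: insert b.com -> 10.0.0.5 (expiry=0+7=7). clock=0
Op 2: insert c.com -> 10.0.0.3 (expiry=0+2=2). clock=0
Op 3: tick 10 -> clock=10. purged={b.com,c.com}
Op 4: tick 8 -> clock=18.
Op 5: tick 10 -> clock=28.
Op 6: insert b.com -> 10.0.0.1 (expiry=28+1=29). clock=28
Op 7: tick 6 -> clock=34. purged={b.com}
Op 8: insert b.com -> 10.0.0.5 (expiry=34+7=41). clock=34
Op 9: insert c.com -> 10.0.0.1 (expiry=34+9=43). clock=34
Op 10: insert b.com -> 10.0.0.4 (expiry=34+9=43). clock=34
Op 11: tick 9 -> clock=43. purged={b.com,c.com}
Op 12: insert a.com -> 10.0.0.1 (expiry=43+5=48). clock=43
Op 13: insert c.com -> 10.0.0.1 (expiry=43+7=50). clock=43
Op 14: tick 4 -> clock=47.
Op 15: insert c.com -> 10.0.0.4 (expiry=47+3=50). clock=47
Op 16: insert c.com -> 10.0.0.5 (expiry=47+3=50). clock=47
Op 17: tick 7 -> clock=54. purged={a.com,c.com}
Op 18: tick 3 -> clock=57.
Op 19: tick 2 -> clock=59.
Op 20: tick 6 -> clock=65.
Op 21: tick 8 -> clock=73.
Op 22: insert a.com -> 10.0.0.3 (expiry=73+5=78). clock=73
Op 23: tick 1 -> clock=74.
Op 24: tick 1 -> clock=75.
Op 25: tick 6 -> clock=81. purged={a.com}
Final cache (unexpired): {} -> size=0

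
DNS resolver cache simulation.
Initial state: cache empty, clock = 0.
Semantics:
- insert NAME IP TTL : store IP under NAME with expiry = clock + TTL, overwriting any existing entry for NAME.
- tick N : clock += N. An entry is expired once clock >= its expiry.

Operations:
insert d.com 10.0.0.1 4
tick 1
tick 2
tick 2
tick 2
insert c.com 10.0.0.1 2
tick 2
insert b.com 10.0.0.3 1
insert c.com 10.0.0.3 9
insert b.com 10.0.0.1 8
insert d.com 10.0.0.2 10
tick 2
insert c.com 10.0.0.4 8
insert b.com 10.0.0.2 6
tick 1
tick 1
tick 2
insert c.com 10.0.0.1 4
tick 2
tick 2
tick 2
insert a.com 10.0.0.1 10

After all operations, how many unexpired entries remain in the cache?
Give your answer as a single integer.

Op 1: insert d.com -> 10.0.0.1 (expiry=0+4=4). clock=0
Op 2: tick 1 -> clock=1.
Op 3: tick 2 -> clock=3.
Op 4: tick 2 -> clock=5. purged={d.com}
Op 5: tick 2 -> clock=7.
Op 6: insert c.com -> 10.0.0.1 (expiry=7+2=9). clock=7
Op 7: tick 2 -> clock=9. purged={c.com}
Op 8: insert b.com -> 10.0.0.3 (expiry=9+1=10). clock=9
Op 9: insert c.com -> 10.0.0.3 (expiry=9+9=18). clock=9
Op 10: insert b.com -> 10.0.0.1 (expiry=9+8=17). clock=9
Op 11: insert d.com -> 10.0.0.2 (expiry=9+10=19). clock=9
Op 12: tick 2 -> clock=11.
Op 13: insert c.com -> 10.0.0.4 (expiry=11+8=19). clock=11
Op 14: insert b.com -> 10.0.0.2 (expiry=11+6=17). clock=11
Op 15: tick 1 -> clock=12.
Op 16: tick 1 -> clock=13.
Op 17: tick 2 -> clock=15.
Op 18: insert c.com -> 10.0.0.1 (expiry=15+4=19). clock=15
Op 19: tick 2 -> clock=17. purged={b.com}
Op 20: tick 2 -> clock=19. purged={c.com,d.com}
Op 21: tick 2 -> clock=21.
Op 22: insert a.com -> 10.0.0.1 (expiry=21+10=31). clock=21
Final cache (unexpired): {a.com} -> size=1

Answer: 1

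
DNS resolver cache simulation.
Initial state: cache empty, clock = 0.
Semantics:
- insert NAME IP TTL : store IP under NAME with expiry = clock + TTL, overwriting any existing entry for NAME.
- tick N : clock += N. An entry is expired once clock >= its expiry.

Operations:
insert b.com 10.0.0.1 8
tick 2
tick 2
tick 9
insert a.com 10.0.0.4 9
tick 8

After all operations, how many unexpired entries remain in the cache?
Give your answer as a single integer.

Answer: 1

Derivation:
Op 1: insert b.com -> 10.0.0.1 (expiry=0+8=8). clock=0
Op 2: tick 2 -> clock=2.
Op 3: tick 2 -> clock=4.
Op 4: tick 9 -> clock=13. purged={b.com}
Op 5: insert a.com -> 10.0.0.4 (expiry=13+9=22). clock=13
Op 6: tick 8 -> clock=21.
Final cache (unexpired): {a.com} -> size=1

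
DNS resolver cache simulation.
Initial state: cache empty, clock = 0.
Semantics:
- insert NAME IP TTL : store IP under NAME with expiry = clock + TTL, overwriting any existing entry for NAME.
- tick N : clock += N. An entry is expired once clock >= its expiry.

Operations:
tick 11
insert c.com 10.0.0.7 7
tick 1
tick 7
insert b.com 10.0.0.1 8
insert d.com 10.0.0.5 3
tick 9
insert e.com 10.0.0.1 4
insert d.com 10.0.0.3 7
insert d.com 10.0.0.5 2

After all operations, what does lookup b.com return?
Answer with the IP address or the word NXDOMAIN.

Op 1: tick 11 -> clock=11.
Op 2: insert c.com -> 10.0.0.7 (expiry=11+7=18). clock=11
Op 3: tick 1 -> clock=12.
Op 4: tick 7 -> clock=19. purged={c.com}
Op 5: insert b.com -> 10.0.0.1 (expiry=19+8=27). clock=19
Op 6: insert d.com -> 10.0.0.5 (expiry=19+3=22). clock=19
Op 7: tick 9 -> clock=28. purged={b.com,d.com}
Op 8: insert e.com -> 10.0.0.1 (expiry=28+4=32). clock=28
Op 9: insert d.com -> 10.0.0.3 (expiry=28+7=35). clock=28
Op 10: insert d.com -> 10.0.0.5 (expiry=28+2=30). clock=28
lookup b.com: not in cache (expired or never inserted)

Answer: NXDOMAIN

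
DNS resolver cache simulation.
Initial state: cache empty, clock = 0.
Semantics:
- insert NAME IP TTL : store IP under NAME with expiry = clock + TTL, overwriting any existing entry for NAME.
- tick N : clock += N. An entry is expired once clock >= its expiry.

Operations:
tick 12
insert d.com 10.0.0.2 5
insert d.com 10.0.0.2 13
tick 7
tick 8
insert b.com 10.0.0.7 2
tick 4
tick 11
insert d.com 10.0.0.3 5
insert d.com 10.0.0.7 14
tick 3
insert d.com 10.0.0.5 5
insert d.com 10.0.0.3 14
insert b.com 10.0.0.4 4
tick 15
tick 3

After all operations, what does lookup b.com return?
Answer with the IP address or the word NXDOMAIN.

Answer: NXDOMAIN

Derivation:
Op 1: tick 12 -> clock=12.
Op 2: insert d.com -> 10.0.0.2 (expiry=12+5=17). clock=12
Op 3: insert d.com -> 10.0.0.2 (expiry=12+13=25). clock=12
Op 4: tick 7 -> clock=19.
Op 5: tick 8 -> clock=27. purged={d.com}
Op 6: insert b.com -> 10.0.0.7 (expiry=27+2=29). clock=27
Op 7: tick 4 -> clock=31. purged={b.com}
Op 8: tick 11 -> clock=42.
Op 9: insert d.com -> 10.0.0.3 (expiry=42+5=47). clock=42
Op 10: insert d.com -> 10.0.0.7 (expiry=42+14=56). clock=42
Op 11: tick 3 -> clock=45.
Op 12: insert d.com -> 10.0.0.5 (expiry=45+5=50). clock=45
Op 13: insert d.com -> 10.0.0.3 (expiry=45+14=59). clock=45
Op 14: insert b.com -> 10.0.0.4 (expiry=45+4=49). clock=45
Op 15: tick 15 -> clock=60. purged={b.com,d.com}
Op 16: tick 3 -> clock=63.
lookup b.com: not in cache (expired or never inserted)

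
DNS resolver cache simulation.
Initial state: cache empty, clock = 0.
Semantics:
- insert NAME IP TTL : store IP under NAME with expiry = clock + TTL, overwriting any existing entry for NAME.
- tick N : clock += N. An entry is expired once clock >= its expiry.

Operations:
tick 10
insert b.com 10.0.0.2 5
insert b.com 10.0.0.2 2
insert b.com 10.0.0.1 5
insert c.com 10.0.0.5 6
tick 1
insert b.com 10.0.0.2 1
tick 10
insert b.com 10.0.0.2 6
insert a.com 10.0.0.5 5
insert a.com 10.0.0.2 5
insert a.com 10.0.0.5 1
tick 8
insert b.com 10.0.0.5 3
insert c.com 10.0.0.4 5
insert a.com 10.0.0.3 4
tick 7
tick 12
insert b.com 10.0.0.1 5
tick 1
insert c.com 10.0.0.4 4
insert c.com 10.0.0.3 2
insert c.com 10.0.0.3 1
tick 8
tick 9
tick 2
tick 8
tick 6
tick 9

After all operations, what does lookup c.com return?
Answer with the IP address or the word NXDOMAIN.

Op 1: tick 10 -> clock=10.
Op 2: insert b.com -> 10.0.0.2 (expiry=10+5=15). clock=10
Op 3: insert b.com -> 10.0.0.2 (expiry=10+2=12). clock=10
Op 4: insert b.com -> 10.0.0.1 (expiry=10+5=15). clock=10
Op 5: insert c.com -> 10.0.0.5 (expiry=10+6=16). clock=10
Op 6: tick 1 -> clock=11.
Op 7: insert b.com -> 10.0.0.2 (expiry=11+1=12). clock=11
Op 8: tick 10 -> clock=21. purged={b.com,c.com}
Op 9: insert b.com -> 10.0.0.2 (expiry=21+6=27). clock=21
Op 10: insert a.com -> 10.0.0.5 (expiry=21+5=26). clock=21
Op 11: insert a.com -> 10.0.0.2 (expiry=21+5=26). clock=21
Op 12: insert a.com -> 10.0.0.5 (expiry=21+1=22). clock=21
Op 13: tick 8 -> clock=29. purged={a.com,b.com}
Op 14: insert b.com -> 10.0.0.5 (expiry=29+3=32). clock=29
Op 15: insert c.com -> 10.0.0.4 (expiry=29+5=34). clock=29
Op 16: insert a.com -> 10.0.0.3 (expiry=29+4=33). clock=29
Op 17: tick 7 -> clock=36. purged={a.com,b.com,c.com}
Op 18: tick 12 -> clock=48.
Op 19: insert b.com -> 10.0.0.1 (expiry=48+5=53). clock=48
Op 20: tick 1 -> clock=49.
Op 21: insert c.com -> 10.0.0.4 (expiry=49+4=53). clock=49
Op 22: insert c.com -> 10.0.0.3 (expiry=49+2=51). clock=49
Op 23: insert c.com -> 10.0.0.3 (expiry=49+1=50). clock=49
Op 24: tick 8 -> clock=57. purged={b.com,c.com}
Op 25: tick 9 -> clock=66.
Op 26: tick 2 -> clock=68.
Op 27: tick 8 -> clock=76.
Op 28: tick 6 -> clock=82.
Op 29: tick 9 -> clock=91.
lookup c.com: not in cache (expired or never inserted)

Answer: NXDOMAIN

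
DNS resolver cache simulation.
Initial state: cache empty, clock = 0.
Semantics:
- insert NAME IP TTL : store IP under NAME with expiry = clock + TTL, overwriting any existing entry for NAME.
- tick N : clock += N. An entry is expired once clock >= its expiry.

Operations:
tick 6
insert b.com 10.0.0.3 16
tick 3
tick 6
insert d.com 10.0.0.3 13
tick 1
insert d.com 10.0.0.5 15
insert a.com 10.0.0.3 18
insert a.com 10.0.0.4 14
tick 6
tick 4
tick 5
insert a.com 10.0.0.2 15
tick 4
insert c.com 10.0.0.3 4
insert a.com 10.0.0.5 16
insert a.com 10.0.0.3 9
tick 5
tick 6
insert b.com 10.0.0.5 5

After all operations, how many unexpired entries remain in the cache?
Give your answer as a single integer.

Op 1: tick 6 -> clock=6.
Op 2: insert b.com -> 10.0.0.3 (expiry=6+16=22). clock=6
Op 3: tick 3 -> clock=9.
Op 4: tick 6 -> clock=15.
Op 5: insert d.com -> 10.0.0.3 (expiry=15+13=28). clock=15
Op 6: tick 1 -> clock=16.
Op 7: insert d.com -> 10.0.0.5 (expiry=16+15=31). clock=16
Op 8: insert a.com -> 10.0.0.3 (expiry=16+18=34). clock=16
Op 9: insert a.com -> 10.0.0.4 (expiry=16+14=30). clock=16
Op 10: tick 6 -> clock=22. purged={b.com}
Op 11: tick 4 -> clock=26.
Op 12: tick 5 -> clock=31. purged={a.com,d.com}
Op 13: insert a.com -> 10.0.0.2 (expiry=31+15=46). clock=31
Op 14: tick 4 -> clock=35.
Op 15: insert c.com -> 10.0.0.3 (expiry=35+4=39). clock=35
Op 16: insert a.com -> 10.0.0.5 (expiry=35+16=51). clock=35
Op 17: insert a.com -> 10.0.0.3 (expiry=35+9=44). clock=35
Op 18: tick 5 -> clock=40. purged={c.com}
Op 19: tick 6 -> clock=46. purged={a.com}
Op 20: insert b.com -> 10.0.0.5 (expiry=46+5=51). clock=46
Final cache (unexpired): {b.com} -> size=1

Answer: 1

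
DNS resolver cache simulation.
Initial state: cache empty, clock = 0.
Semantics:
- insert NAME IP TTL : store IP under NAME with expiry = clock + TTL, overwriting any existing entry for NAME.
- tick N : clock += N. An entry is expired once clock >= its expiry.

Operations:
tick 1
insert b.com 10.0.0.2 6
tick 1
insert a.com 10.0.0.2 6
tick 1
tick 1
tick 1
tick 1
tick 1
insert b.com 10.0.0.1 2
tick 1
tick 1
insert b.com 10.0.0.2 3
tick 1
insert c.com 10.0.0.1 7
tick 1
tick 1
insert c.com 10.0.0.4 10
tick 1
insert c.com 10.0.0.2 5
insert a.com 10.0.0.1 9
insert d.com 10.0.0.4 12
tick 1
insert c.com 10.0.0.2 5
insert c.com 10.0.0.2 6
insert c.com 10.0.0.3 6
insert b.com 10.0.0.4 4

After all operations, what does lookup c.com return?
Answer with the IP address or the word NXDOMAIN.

Answer: 10.0.0.3

Derivation:
Op 1: tick 1 -> clock=1.
Op 2: insert b.com -> 10.0.0.2 (expiry=1+6=7). clock=1
Op 3: tick 1 -> clock=2.
Op 4: insert a.com -> 10.0.0.2 (expiry=2+6=8). clock=2
Op 5: tick 1 -> clock=3.
Op 6: tick 1 -> clock=4.
Op 7: tick 1 -> clock=5.
Op 8: tick 1 -> clock=6.
Op 9: tick 1 -> clock=7. purged={b.com}
Op 10: insert b.com -> 10.0.0.1 (expiry=7+2=9). clock=7
Op 11: tick 1 -> clock=8. purged={a.com}
Op 12: tick 1 -> clock=9. purged={b.com}
Op 13: insert b.com -> 10.0.0.2 (expiry=9+3=12). clock=9
Op 14: tick 1 -> clock=10.
Op 15: insert c.com -> 10.0.0.1 (expiry=10+7=17). clock=10
Op 16: tick 1 -> clock=11.
Op 17: tick 1 -> clock=12. purged={b.com}
Op 18: insert c.com -> 10.0.0.4 (expiry=12+10=22). clock=12
Op 19: tick 1 -> clock=13.
Op 20: insert c.com -> 10.0.0.2 (expiry=13+5=18). clock=13
Op 21: insert a.com -> 10.0.0.1 (expiry=13+9=22). clock=13
Op 22: insert d.com -> 10.0.0.4 (expiry=13+12=25). clock=13
Op 23: tick 1 -> clock=14.
Op 24: insert c.com -> 10.0.0.2 (expiry=14+5=19). clock=14
Op 25: insert c.com -> 10.0.0.2 (expiry=14+6=20). clock=14
Op 26: insert c.com -> 10.0.0.3 (expiry=14+6=20). clock=14
Op 27: insert b.com -> 10.0.0.4 (expiry=14+4=18). clock=14
lookup c.com: present, ip=10.0.0.3 expiry=20 > clock=14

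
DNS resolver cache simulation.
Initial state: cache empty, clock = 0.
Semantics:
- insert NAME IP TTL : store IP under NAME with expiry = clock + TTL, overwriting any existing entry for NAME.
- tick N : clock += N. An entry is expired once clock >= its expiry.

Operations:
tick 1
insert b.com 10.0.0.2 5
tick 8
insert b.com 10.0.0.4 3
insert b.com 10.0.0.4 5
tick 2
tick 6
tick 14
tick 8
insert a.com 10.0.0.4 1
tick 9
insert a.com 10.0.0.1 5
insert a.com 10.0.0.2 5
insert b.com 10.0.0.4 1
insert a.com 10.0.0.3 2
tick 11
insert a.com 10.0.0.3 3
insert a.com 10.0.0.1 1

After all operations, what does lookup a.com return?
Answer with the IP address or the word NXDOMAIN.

Op 1: tick 1 -> clock=1.
Op 2: insert b.com -> 10.0.0.2 (expiry=1+5=6). clock=1
Op 3: tick 8 -> clock=9. purged={b.com}
Op 4: insert b.com -> 10.0.0.4 (expiry=9+3=12). clock=9
Op 5: insert b.com -> 10.0.0.4 (expiry=9+5=14). clock=9
Op 6: tick 2 -> clock=11.
Op 7: tick 6 -> clock=17. purged={b.com}
Op 8: tick 14 -> clock=31.
Op 9: tick 8 -> clock=39.
Op 10: insert a.com -> 10.0.0.4 (expiry=39+1=40). clock=39
Op 11: tick 9 -> clock=48. purged={a.com}
Op 12: insert a.com -> 10.0.0.1 (expiry=48+5=53). clock=48
Op 13: insert a.com -> 10.0.0.2 (expiry=48+5=53). clock=48
Op 14: insert b.com -> 10.0.0.4 (expiry=48+1=49). clock=48
Op 15: insert a.com -> 10.0.0.3 (expiry=48+2=50). clock=48
Op 16: tick 11 -> clock=59. purged={a.com,b.com}
Op 17: insert a.com -> 10.0.0.3 (expiry=59+3=62). clock=59
Op 18: insert a.com -> 10.0.0.1 (expiry=59+1=60). clock=59
lookup a.com: present, ip=10.0.0.1 expiry=60 > clock=59

Answer: 10.0.0.1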